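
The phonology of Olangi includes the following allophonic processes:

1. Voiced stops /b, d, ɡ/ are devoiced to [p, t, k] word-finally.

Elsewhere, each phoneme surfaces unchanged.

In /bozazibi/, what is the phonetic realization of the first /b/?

/b/ (word-initial) fails the environment for rule 1, so it stays [b].

[b]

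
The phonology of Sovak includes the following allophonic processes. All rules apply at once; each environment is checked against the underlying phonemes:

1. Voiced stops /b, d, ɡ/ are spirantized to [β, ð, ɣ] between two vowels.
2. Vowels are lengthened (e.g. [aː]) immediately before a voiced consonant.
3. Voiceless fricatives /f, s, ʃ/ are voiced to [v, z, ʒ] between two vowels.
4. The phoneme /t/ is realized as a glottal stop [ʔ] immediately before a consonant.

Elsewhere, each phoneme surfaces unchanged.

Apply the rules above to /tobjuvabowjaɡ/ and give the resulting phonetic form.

/t/ (word-initial): rule 4 targets it, but not immediately before a consonant → unchanged [t].
/o/ (between /t/ and /b/) occurs before a voiced consonant → [oː] by rule 2.
/b/ (between /o/ and /j/): rule 1 targets it, but not between two vowels → unchanged [b].
/u/ (between /j/ and /v/): before a voiced consonant, so rule 2 applies → [uː].
/a/ (between /v/ and /b/) occurs before a voiced consonant → [aː] by rule 2.
/b/ (between /a/ and /o/) occurs between two vowels → [β] by rule 1.
/o/ meets the environment for rule 2 (before a voiced consonant) → [oː].
/a/ — between /j/ and /ɡ/, before a voiced consonant — surfaces as [aː] (rule 2).
/ɡ/ — word-final; rule 1 does not apply here → [ɡ].

[toːbjuːvaːβoːwjaːɡ]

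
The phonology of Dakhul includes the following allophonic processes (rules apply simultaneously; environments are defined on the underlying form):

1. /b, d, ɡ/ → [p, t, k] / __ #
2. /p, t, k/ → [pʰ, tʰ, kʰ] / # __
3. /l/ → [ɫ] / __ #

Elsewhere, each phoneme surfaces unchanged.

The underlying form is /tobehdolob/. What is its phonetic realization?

[tʰobehdolop]

/t/ (word-initial) occurs word-initially → [tʰ] by rule 2.
/b/ — between /o/ and /e/; rule 1 does not apply here → [b].
/d/ — between /h/ and /o/; rule 1 does not apply here → [d].
/l/ (between /o/ and /o/) fails the environment for rule 3, so it stays [l].
/b/ (word-final): word-finally, so rule 1 applies → [p].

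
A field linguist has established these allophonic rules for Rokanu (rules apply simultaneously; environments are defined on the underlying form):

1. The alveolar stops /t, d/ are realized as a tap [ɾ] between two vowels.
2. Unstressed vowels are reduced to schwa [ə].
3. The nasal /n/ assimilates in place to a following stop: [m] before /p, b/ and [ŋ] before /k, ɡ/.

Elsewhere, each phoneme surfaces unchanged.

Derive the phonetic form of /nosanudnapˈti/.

/n/ — word-initial; rule 3 does not apply here → [n].
/o/ meets the environment for rule 2 (in an unstressed syllable) → [ə].
/s/ — not in any rule's target class → [s].
/a/ (between /s/ and /n/): in an unstressed syllable, so rule 2 applies → [ə].
/n/ (between /a/ and /u/): rule 3 targets it, but not before a labial or velar stop → unchanged [n].
/u/ (between /n/ and /d/) occurs in an unstressed syllable → [ə] by rule 2.
/d/ (between /u/ and /n/) fails the environment for rule 1, so it stays [d].
/n/ (between /d/ and /a/) fails the environment for rule 3, so it stays [n].
/a/ — between /n/ and /p/, in an unstressed syllable — surfaces as [ə] (rule 2).
/p/ stays [p].
/t/ (between /p/ and /i/) fails the environment for rule 1, so it stays [t].
/i/ — word-final; rule 2 does not apply here → [i].

[nəsənədnəpˈti]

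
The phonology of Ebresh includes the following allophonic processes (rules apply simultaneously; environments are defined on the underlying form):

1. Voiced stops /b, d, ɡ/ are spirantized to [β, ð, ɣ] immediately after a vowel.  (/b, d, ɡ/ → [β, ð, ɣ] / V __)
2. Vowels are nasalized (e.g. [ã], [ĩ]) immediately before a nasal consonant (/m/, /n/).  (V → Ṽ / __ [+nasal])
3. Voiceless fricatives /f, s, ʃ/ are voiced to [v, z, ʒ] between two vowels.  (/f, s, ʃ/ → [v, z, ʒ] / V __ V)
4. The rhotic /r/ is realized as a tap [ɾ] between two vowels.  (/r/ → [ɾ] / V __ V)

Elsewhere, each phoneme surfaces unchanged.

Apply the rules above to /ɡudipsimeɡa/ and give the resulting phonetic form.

[ɡuðipsĩmeɣa]

/ɡ/ — word-initial; rule 1 does not apply here → [ɡ].
/u/ (between /ɡ/ and /d/): rule 2 targets it, but not before a nasal consonant → unchanged [u].
Rule 1 applies to /d/ (between /u/ and /i/: immediately after a vowel) → [ð].
/i/ — between /d/ and /p/; rule 2 does not apply here → [i].
/p/ — not in any rule's target class → [p].
/s/ — between /p/ and /i/; rule 3 does not apply here → [s].
/i/ (between /s/ and /m/) occurs before a nasal consonant → [ĩ] by rule 2.
/m/ (between /i/ and /e/): no rule targets it → [m].
/e/ — between /m/ and /ɡ/; rule 2 does not apply here → [e].
Rule 1 applies to /ɡ/ (between /e/ and /a/: immediately after a vowel) → [ɣ].
/a/ (word-final) fails the environment for rule 2, so it stays [a].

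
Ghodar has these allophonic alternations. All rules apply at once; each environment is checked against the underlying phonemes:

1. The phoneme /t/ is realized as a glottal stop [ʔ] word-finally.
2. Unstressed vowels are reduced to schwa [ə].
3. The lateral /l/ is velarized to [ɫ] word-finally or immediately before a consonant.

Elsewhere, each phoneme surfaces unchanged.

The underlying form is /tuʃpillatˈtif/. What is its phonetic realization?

[təʃpəɫlətˈtif]

/t/ (word-initial) fails the environment for rule 1, so it stays [t].
Rule 2 applies to /u/ (between /t/ and /ʃ/: in an unstressed syllable) → [ə].
/ʃ/ (between /u/ and /p/) is unaffected → [ʃ].
/p/ (between /ʃ/ and /i/): no rule targets it → [p].
Rule 2 applies to /i/ (between /p/ and /l/: in an unstressed syllable) → [ə].
Rule 3 applies to /l/ (between /i/ and /l/: word-finally or immediately before a consonant) → [ɫ].
/l/ — between /l/ and /a/; rule 3 does not apply here → [l].
/a/ meets the environment for rule 2 (in an unstressed syllable) → [ə].
/t/ (between /a/ and /t/) fails the environment for rule 1, so it stays [t].
/t/ — between /t/ and /i/; rule 1 does not apply here → [t].
/i/ (between /t/ and /f/) is in the target of rule 2 but the environment (in an unstressed syllable) is not met → [i].
/f/ stays [f].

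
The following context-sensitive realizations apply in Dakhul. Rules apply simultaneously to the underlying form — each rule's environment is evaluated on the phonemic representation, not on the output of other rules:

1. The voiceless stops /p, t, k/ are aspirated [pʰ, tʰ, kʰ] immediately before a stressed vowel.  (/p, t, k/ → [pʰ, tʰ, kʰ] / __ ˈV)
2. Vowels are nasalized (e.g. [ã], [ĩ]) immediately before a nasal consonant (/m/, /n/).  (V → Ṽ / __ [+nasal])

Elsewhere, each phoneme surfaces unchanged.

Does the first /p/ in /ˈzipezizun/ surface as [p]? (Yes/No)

Yes

/p/ — between /i/ and /e/; rule 1 does not apply here → [p].
The actual realization is [p], which matches [p].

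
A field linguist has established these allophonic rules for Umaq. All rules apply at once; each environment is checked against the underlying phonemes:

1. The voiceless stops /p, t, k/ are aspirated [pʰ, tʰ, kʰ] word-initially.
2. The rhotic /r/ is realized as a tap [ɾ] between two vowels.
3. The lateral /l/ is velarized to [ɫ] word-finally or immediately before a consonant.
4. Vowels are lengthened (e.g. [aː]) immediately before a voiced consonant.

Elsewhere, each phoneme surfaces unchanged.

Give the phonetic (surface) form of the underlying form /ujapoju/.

/u/ meets the environment for rule 4 (before a voiced consonant) → [uː].
/j/ stays [j].
/a/ (between /j/ and /p/) is in the target of rule 4 but the environment (before a voiced consonant) is not met → [a].
/p/ (between /a/ and /o/) fails the environment for rule 1, so it stays [p].
/o/ — between /p/ and /j/, before a voiced consonant — surfaces as [oː] (rule 4).
/j/ (between /o/ and /u/): no rule targets it → [j].
/u/ (word-final) is in the target of rule 4 but the environment (before a voiced consonant) is not met → [u].

[uːjapoːju]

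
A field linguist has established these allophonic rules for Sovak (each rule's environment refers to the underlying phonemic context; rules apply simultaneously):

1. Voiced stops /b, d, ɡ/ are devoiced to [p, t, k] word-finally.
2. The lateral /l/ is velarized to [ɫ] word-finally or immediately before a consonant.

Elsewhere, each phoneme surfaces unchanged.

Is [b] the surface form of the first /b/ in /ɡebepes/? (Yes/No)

Yes

/b/ (between /e/ and /e/): rule 1 targets it, but not word-finally → unchanged [b].
The actual realization is [b], which matches [b].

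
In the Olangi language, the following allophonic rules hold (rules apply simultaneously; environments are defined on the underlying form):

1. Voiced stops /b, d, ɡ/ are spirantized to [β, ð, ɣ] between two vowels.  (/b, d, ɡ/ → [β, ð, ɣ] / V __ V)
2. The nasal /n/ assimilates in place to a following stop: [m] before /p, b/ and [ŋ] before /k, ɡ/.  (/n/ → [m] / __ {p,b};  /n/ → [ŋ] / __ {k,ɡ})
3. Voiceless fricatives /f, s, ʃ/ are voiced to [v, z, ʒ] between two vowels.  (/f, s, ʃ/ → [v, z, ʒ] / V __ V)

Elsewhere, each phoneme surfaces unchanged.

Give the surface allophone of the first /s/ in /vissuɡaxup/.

[s]

/s/ (between /i/ and /s/) fails the environment for rule 3, so it stays [s].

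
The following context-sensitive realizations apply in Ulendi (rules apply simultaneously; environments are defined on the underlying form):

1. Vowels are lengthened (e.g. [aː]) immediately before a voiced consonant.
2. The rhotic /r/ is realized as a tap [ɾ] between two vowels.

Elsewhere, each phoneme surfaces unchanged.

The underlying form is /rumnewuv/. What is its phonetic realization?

[ruːmneːwuːv]

/r/ (word-initial): rule 2 targets it, but not between two vowels → unchanged [r].
/u/ — between /r/ and /m/, before a voiced consonant — surfaces as [uː] (rule 1).
/m/ — not in any rule's target class → [m].
/n/ — not in any rule's target class → [n].
/e/ meets the environment for rule 1 (before a voiced consonant) → [eː].
/w/ — not in any rule's target class → [w].
/u/ meets the environment for rule 1 (before a voiced consonant) → [uː].
/v/ stays [v].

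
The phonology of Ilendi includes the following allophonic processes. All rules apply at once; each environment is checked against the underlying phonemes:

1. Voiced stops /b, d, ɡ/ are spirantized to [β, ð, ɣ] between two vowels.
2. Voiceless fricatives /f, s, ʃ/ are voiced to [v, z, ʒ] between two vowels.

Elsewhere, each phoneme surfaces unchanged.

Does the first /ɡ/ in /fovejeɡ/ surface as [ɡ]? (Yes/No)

/ɡ/ (word-final) fails the environment for rule 1, so it stays [ɡ].
The actual realization is [ɡ], which matches [ɡ].

Yes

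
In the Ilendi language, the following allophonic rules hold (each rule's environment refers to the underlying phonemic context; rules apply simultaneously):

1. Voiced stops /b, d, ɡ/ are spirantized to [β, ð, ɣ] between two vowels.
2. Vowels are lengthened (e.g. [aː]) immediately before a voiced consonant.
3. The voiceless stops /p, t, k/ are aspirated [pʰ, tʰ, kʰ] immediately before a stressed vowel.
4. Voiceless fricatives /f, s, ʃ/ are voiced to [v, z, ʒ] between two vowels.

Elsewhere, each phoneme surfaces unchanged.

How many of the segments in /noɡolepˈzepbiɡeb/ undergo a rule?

Segments that undergo a rule: /o/ → [oː] (rule 2); /ɡ/ → [ɣ] (rule 1); /o/ → [oː] (rule 2); /i/ → [iː] (rule 2); /ɡ/ → [ɣ] (rule 1); /e/ → [eː] (rule 2).
All other segments surface unchanged.

6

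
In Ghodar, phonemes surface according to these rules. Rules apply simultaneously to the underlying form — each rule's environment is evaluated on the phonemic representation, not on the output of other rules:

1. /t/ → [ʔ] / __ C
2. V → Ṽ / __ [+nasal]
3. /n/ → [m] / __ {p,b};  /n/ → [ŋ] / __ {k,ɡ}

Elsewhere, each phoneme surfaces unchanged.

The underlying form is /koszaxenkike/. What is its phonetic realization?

/k/ — not in any rule's target class → [k].
/o/ (between /k/ and /s/) fails the environment for rule 2, so it stays [o].
/s/ (between /o/ and /z/): no rule targets it → [s].
/z/ (between /s/ and /a/): no rule targets it → [z].
/a/ (between /z/ and /x/) fails the environment for rule 2, so it stays [a].
/x/ (between /a/ and /e/): no rule targets it → [x].
Rule 2 applies to /e/ (between /x/ and /n/: before a nasal consonant) → [ẽ].
/n/ (between /e/ and /k/): before a labial or velar stop, so rule 3 applies → [ŋ].
/k/ (between /n/ and /i/): no rule targets it → [k].
/i/ (between /k/ and /k/): rule 2 targets it, but not before a nasal consonant → unchanged [i].
/k/ (between /i/ and /e/) is unaffected → [k].
/e/ — word-final; rule 2 does not apply here → [e].

[koszaxẽŋkike]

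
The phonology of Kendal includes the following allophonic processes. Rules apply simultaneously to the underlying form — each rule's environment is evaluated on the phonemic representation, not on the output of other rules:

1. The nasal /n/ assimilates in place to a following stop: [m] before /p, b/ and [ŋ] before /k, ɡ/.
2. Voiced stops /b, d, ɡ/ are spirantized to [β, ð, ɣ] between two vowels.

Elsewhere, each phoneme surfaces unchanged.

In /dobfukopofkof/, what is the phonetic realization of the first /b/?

[b]

/b/ — between /o/ and /f/; rule 2 does not apply here → [b].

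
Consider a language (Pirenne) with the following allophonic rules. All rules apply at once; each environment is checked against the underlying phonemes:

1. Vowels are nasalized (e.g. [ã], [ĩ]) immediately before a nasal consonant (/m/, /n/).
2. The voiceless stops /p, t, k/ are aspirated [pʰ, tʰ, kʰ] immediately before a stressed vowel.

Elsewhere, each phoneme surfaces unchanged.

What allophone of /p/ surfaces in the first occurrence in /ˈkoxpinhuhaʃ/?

/p/ (between /x/ and /i/) is in the target of rule 2 but the environment (immediately before a stressed vowel) is not met → [p].

[p]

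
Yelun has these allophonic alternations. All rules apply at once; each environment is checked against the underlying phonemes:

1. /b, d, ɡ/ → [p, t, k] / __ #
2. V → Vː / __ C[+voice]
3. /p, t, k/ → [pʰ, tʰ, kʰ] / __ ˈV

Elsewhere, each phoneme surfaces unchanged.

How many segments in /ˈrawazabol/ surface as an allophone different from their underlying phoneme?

4

Segments that undergo a rule: /a/ → [aː] (rule 2); /a/ → [aː] (rule 2); /a/ → [aː] (rule 2); /o/ → [oː] (rule 2).
All other segments surface unchanged.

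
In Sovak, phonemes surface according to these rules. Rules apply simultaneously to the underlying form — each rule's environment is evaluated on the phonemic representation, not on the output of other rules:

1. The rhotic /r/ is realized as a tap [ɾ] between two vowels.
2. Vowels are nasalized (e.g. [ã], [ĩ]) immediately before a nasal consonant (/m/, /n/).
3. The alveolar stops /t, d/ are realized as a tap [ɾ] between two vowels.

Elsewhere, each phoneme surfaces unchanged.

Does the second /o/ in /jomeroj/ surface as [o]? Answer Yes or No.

Yes

/o/ (between /r/ and /j/): rule 2 targets it, but not before a nasal consonant → unchanged [o].
The actual realization is [o], which matches [o].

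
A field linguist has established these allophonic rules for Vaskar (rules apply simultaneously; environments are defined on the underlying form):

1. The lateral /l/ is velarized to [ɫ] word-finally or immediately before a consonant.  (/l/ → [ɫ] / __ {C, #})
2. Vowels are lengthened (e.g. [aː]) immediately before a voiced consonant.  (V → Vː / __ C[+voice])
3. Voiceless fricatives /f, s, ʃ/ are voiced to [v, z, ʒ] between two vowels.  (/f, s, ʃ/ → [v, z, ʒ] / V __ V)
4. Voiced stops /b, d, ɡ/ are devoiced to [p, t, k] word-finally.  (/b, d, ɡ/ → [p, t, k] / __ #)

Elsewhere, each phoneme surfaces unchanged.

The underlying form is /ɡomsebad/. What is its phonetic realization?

[ɡoːmseːbaːt]

/ɡ/ — word-initial; rule 4 does not apply here → [ɡ].
/o/ — between /ɡ/ and /m/, before a voiced consonant — surfaces as [oː] (rule 2).
/m/ stays [m].
/s/ (between /m/ and /e/) is in the target of rule 3 but the environment (between two vowels) is not met → [s].
/e/ (between /s/ and /b/) occurs before a voiced consonant → [eː] by rule 2.
/b/ (between /e/ and /a/) fails the environment for rule 4, so it stays [b].
/a/ (between /b/ and /d/): before a voiced consonant, so rule 2 applies → [aː].
/d/ — word-final, word-finally — surfaces as [t] (rule 4).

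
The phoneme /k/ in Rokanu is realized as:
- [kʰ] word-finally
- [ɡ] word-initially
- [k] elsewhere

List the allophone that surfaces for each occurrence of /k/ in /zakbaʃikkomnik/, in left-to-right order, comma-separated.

Occurrence 1 (position 3): no conditioning environment matches → elsewhere allophone [k].
Occurrence 2 (position 8): no conditioning environment matches → elsewhere allophone [k].
Occurrence 3 (position 9): no conditioning environment matches → elsewhere allophone [k].
Occurrence 4 (position 14): word-finally → [kʰ].

[k], [k], [k], [kʰ]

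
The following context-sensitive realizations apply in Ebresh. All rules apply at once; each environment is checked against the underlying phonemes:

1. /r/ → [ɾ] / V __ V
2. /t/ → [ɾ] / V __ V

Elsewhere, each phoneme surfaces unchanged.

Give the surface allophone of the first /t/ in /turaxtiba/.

[t]

/t/ (word-initial) fails the environment for rule 2, so it stays [t].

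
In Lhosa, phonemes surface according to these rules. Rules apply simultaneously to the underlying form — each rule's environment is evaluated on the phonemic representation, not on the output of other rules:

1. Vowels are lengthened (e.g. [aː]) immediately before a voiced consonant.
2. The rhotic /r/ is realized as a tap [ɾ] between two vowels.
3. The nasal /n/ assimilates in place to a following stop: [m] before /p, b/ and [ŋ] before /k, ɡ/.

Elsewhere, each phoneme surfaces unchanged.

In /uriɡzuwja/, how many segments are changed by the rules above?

4

Segments that undergo a rule: /u/ → [uː] (rule 1); /r/ → [ɾ] (rule 2); /i/ → [iː] (rule 1); /u/ → [uː] (rule 1).
All other segments surface unchanged.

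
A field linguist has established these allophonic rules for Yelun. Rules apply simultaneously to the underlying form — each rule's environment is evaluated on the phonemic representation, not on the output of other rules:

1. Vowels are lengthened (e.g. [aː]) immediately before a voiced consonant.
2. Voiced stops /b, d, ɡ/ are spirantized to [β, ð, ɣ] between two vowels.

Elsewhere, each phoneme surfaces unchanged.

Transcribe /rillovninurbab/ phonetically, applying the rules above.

/r/ (word-initial) is unaffected → [r].
/i/ — between /r/ and /l/, before a voiced consonant — surfaces as [iː] (rule 1).
/l/ (between /i/ and /l/): no rule targets it → [l].
/l/ stays [l].
/o/ — between /l/ and /v/, before a voiced consonant — surfaces as [oː] (rule 1).
/v/ (between /o/ and /n/): no rule targets it → [v].
/n/ (between /v/ and /i/) is unaffected → [n].
/i/ — between /n/ and /n/, before a voiced consonant — surfaces as [iː] (rule 1).
/n/ (between /i/ and /u/) is unaffected → [n].
Rule 1 applies to /u/ (between /n/ and /r/: before a voiced consonant) → [uː].
/r/ stays [r].
/b/ (between /r/ and /a/) fails the environment for rule 2, so it stays [b].
/a/ meets the environment for rule 1 (before a voiced consonant) → [aː].
/b/ (word-final) fails the environment for rule 2, so it stays [b].

[riːlloːvniːnuːrbaːb]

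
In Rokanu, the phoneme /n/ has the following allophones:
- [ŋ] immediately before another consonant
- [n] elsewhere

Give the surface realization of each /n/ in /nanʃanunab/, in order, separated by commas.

Occurrence 1 (position 1): no conditioning environment matches → elsewhere allophone [n].
Occurrence 2 (position 3): immediately before another consonant → [ŋ].
Occurrence 3 (position 6): no conditioning environment matches → elsewhere allophone [n].
Occurrence 4 (position 8): no conditioning environment matches → elsewhere allophone [n].

[n], [ŋ], [n], [n]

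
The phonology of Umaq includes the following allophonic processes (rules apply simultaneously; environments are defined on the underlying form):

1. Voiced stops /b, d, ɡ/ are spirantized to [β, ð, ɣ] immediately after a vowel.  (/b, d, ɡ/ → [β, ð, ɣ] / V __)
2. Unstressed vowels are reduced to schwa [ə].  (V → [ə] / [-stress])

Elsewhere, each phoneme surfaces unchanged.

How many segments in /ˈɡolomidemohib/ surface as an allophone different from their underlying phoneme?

7

Segments that undergo a rule: /o/ → [ə] (rule 2); /i/ → [ə] (rule 2); /d/ → [ð] (rule 1); /e/ → [ə] (rule 2); /o/ → [ə] (rule 2); /i/ → [ə] (rule 2); /b/ → [β] (rule 1).
All other segments surface unchanged.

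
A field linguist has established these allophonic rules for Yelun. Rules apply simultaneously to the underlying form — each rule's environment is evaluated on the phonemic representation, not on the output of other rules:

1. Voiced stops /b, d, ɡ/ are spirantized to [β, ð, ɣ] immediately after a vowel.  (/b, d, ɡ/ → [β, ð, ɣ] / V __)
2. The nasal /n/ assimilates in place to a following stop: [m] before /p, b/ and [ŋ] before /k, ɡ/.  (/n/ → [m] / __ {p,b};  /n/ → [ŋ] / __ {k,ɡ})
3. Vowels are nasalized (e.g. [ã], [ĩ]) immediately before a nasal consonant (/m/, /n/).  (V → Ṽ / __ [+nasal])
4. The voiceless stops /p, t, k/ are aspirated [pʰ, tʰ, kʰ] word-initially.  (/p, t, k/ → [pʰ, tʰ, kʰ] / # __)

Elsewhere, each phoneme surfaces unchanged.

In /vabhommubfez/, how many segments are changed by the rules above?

Segments that undergo a rule: /b/ → [β] (rule 1); /o/ → [õ] (rule 3); /b/ → [β] (rule 1).
All other segments surface unchanged.

3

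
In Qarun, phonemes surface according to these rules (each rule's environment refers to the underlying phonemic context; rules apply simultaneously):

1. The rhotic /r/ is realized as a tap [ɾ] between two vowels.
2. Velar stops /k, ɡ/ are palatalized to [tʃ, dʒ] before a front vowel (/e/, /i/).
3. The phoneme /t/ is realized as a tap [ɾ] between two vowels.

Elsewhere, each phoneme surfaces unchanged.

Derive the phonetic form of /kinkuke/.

/k/ — word-initial, before a front vowel — surfaces as [tʃ] (rule 2).
/i/ (between /k/ and /n/): no rule targets it → [i].
/n/ (between /i/ and /k/): no rule targets it → [n].
/k/ (between /n/ and /u/): rule 2 targets it, but not before a front vowel → unchanged [k].
/u/ — not in any rule's target class → [u].
/k/ — between /u/ and /e/, before a front vowel — surfaces as [tʃ] (rule 2).
/e/ (word-final) is unaffected → [e].

[tʃinkutʃe]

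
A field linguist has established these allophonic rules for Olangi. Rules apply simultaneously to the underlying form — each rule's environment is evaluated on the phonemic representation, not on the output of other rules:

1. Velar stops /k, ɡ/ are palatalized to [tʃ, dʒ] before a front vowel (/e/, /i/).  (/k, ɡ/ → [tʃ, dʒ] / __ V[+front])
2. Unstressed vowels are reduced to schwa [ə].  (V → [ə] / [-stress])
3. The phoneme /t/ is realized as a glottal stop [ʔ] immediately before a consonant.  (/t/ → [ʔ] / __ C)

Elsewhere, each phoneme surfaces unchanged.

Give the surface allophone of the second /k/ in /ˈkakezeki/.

[tʃ]

/k/ — between /a/ and /e/, before a front vowel — surfaces as [tʃ] (rule 1).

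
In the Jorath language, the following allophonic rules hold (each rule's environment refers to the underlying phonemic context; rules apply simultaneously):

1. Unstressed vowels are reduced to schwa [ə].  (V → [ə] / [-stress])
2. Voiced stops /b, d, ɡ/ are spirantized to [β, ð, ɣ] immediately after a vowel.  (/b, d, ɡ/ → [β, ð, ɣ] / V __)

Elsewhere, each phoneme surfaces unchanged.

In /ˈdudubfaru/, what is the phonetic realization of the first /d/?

/d/ (word-initial) is in the target of rule 2 but the environment (immediately after a vowel) is not met → [d].

[d]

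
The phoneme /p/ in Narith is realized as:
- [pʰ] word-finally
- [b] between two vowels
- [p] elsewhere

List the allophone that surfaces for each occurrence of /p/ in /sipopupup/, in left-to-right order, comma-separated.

[b], [b], [b], [pʰ]

Occurrence 1 (position 3): between two vowels → [b].
Occurrence 2 (position 5): between two vowels → [b].
Occurrence 3 (position 7): between two vowels → [b].
Occurrence 4 (position 9): word-finally → [pʰ].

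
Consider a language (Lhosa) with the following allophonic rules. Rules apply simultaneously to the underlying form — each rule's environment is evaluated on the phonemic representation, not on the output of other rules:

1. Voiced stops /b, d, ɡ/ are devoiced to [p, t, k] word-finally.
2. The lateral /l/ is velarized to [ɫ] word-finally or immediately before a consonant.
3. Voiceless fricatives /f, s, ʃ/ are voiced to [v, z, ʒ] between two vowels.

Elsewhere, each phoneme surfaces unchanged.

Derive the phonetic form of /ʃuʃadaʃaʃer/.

[ʃuʒadaʒaʒer]

/ʃ/ (word-initial): rule 3 targets it, but not between two vowels → unchanged [ʃ].
/ʃ/ (between /u/ and /a/) occurs between two vowels → [ʒ] by rule 3.
/d/ (between /a/ and /a/) fails the environment for rule 1, so it stays [d].
/ʃ/ (between /a/ and /a/): between two vowels, so rule 3 applies → [ʒ].
Rule 3 applies to /ʃ/ (between /a/ and /e/: between two vowels) → [ʒ].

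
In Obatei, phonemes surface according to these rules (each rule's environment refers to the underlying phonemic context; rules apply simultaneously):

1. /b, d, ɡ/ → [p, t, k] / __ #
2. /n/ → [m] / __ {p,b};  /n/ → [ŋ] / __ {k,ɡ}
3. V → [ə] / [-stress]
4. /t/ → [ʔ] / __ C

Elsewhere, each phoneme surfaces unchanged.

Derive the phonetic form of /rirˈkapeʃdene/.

[rərˈkapəʃdənə]

/r/ stays [r].
/i/ — between /r/ and /r/, in an unstressed syllable — surfaces as [ə] (rule 3).
/r/ stays [r].
/k/ stays [k].
/a/ (between /k/ and /p/) is in the target of rule 3 but the environment (in an unstressed syllable) is not met → [a].
/p/ — not in any rule's target class → [p].
/e/ (between /p/ and /ʃ/): in an unstressed syllable, so rule 3 applies → [ə].
/ʃ/ stays [ʃ].
/d/ (between /ʃ/ and /e/): rule 1 targets it, but not word-finally → unchanged [d].
/e/ (between /d/ and /n/) occurs in an unstressed syllable → [ə] by rule 3.
/n/ (between /e/ and /e/) fails the environment for rule 2, so it stays [n].
/e/ — word-final, in an unstressed syllable — surfaces as [ə] (rule 3).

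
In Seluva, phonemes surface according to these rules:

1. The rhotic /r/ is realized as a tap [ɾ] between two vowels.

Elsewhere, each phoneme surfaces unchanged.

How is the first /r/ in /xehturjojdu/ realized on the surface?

/r/ (between /u/ and /j/) fails the environment for rule 1, so it stays [r].

[r]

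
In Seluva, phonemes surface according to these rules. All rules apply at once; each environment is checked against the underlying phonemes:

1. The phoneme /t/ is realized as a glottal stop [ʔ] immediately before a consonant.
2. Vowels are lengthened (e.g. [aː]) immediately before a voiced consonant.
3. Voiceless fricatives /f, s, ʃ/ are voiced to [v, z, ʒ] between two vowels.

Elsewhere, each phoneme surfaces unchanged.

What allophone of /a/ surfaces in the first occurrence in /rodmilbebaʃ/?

[a]

/a/ (between /b/ and /ʃ/) fails the environment for rule 2, so it stays [a].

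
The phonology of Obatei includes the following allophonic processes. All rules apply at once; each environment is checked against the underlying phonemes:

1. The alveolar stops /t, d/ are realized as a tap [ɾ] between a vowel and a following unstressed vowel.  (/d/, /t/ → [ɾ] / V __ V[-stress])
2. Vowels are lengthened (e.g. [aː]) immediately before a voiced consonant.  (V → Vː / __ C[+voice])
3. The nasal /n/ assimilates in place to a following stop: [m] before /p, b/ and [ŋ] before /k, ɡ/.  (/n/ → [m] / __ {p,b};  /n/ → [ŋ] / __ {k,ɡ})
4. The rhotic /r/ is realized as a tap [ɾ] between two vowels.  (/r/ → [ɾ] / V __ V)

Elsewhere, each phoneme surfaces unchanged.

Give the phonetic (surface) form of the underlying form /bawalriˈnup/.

[baːwaːlriːˈnup]

/a/ (between /b/ and /w/) occurs before a voiced consonant → [aː] by rule 2.
/a/ (between /w/ and /l/) occurs before a voiced consonant → [aː] by rule 2.
/r/ (between /l/ and /i/) fails the environment for rule 4, so it stays [r].
/i/ meets the environment for rule 2 (before a voiced consonant) → [iː].
/n/ (between /i/ and /u/) fails the environment for rule 3, so it stays [n].
/u/ (between /n/ and /p/) is in the target of rule 2 but the environment (before a voiced consonant) is not met → [u].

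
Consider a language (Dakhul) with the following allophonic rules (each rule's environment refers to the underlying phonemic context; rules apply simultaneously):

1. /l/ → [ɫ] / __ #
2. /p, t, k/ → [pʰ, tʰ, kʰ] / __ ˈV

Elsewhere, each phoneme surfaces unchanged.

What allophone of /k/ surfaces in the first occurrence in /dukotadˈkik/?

[k]

/k/ (between /u/ and /o/) is in the target of rule 2 but the environment (immediately before a stressed vowel) is not met → [k].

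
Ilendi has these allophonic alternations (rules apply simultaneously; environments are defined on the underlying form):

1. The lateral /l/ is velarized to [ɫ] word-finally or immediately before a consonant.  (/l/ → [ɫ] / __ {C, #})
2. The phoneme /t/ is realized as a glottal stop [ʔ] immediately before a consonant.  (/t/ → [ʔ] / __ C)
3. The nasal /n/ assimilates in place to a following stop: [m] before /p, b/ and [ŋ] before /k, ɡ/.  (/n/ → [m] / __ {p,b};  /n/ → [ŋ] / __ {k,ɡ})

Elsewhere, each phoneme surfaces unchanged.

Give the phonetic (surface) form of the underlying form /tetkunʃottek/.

/t/ — word-initial; rule 2 does not apply here → [t].
/e/ — not in any rule's target class → [e].
/t/ (between /e/ and /k/): immediately before a consonant, so rule 2 applies → [ʔ].
/k/ — not in any rule's target class → [k].
/u/ (between /k/ and /n/) is unaffected → [u].
/n/ (between /u/ and /ʃ/): rule 3 targets it, but not before a labial or velar stop → unchanged [n].
/ʃ/ — not in any rule's target class → [ʃ].
/o/ (between /ʃ/ and /t/) is unaffected → [o].
/t/ meets the environment for rule 2 (immediately before a consonant) → [ʔ].
/t/ — between /t/ and /e/; rule 2 does not apply here → [t].
/e/ (between /t/ and /k/) is unaffected → [e].
/k/ (word-final) is unaffected → [k].

[teʔkunʃoʔtek]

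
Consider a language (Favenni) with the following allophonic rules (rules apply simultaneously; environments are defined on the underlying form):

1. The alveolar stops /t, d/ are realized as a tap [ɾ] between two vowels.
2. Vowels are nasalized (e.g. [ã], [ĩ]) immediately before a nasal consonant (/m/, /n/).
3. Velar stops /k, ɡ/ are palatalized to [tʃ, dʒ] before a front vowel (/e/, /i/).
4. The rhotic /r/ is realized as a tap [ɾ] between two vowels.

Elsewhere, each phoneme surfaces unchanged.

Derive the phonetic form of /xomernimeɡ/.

[xõmernĩmeɡ]

/x/ (word-initial): no rule targets it → [x].
/o/ (between /x/ and /m/) occurs before a nasal consonant → [õ] by rule 2.
/m/ stays [m].
/e/ — between /m/ and /r/; rule 2 does not apply here → [e].
/r/ — between /e/ and /n/; rule 4 does not apply here → [r].
/n/ (between /r/ and /i/): no rule targets it → [n].
/i/ (between /n/ and /m/) occurs before a nasal consonant → [ĩ] by rule 2.
/m/ stays [m].
/e/ (between /m/ and /ɡ/): rule 2 targets it, but not before a nasal consonant → unchanged [e].
/ɡ/ (word-final): rule 3 targets it, but not before a front vowel → unchanged [ɡ].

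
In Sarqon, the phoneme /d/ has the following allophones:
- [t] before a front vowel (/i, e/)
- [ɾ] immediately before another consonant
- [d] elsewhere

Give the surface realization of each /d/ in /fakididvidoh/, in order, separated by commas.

[t], [ɾ], [d]

Occurrence 1 (position 5): before a front vowel (/i, e/) → [t].
Occurrence 2 (position 7): immediately before another consonant → [ɾ].
Occurrence 3 (position 10): no conditioning environment matches → elsewhere allophone [d].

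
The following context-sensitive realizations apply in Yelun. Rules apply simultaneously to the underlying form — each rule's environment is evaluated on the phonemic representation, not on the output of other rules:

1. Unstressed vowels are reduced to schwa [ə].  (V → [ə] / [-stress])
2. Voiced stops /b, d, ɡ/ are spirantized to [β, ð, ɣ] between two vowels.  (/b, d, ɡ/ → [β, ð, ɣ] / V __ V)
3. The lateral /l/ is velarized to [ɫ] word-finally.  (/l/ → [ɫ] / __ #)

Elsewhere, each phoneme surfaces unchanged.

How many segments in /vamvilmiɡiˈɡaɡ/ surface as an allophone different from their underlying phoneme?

6

Segments that undergo a rule: /a/ → [ə] (rule 1); /i/ → [ə] (rule 1); /i/ → [ə] (rule 1); /ɡ/ → [ɣ] (rule 2); /i/ → [ə] (rule 1); /ɡ/ → [ɣ] (rule 2).
All other segments surface unchanged.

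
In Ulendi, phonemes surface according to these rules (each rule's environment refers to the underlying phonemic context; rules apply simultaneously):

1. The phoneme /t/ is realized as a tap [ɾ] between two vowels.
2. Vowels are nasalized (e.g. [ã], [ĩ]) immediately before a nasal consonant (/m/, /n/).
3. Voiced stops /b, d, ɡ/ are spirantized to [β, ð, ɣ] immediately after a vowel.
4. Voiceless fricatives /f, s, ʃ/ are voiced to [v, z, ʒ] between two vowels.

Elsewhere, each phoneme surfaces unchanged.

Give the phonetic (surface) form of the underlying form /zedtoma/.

[zeðtõma]

/z/ (word-initial) is unaffected → [z].
/e/ — between /z/ and /d/; rule 2 does not apply here → [e].
/d/ (between /e/ and /t/): immediately after a vowel, so rule 3 applies → [ð].
/t/ (between /d/ and /o/): rule 1 targets it, but not between two vowels → unchanged [t].
/o/ (between /t/ and /m/): before a nasal consonant, so rule 2 applies → [õ].
/m/ stays [m].
/a/ (word-final): rule 2 targets it, but not before a nasal consonant → unchanged [a].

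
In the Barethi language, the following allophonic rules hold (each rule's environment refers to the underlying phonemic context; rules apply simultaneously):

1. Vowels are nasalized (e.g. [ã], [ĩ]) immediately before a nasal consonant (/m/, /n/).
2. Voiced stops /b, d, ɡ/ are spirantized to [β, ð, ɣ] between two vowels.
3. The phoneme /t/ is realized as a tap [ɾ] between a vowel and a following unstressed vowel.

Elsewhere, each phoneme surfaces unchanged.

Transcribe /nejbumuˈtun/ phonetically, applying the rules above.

/n/ (word-initial) is unaffected → [n].
/e/ (between /n/ and /j/) is in the target of rule 1 but the environment (before a nasal consonant) is not met → [e].
/j/ — not in any rule's target class → [j].
/b/ (between /j/ and /u/) fails the environment for rule 2, so it stays [b].
/u/ — between /b/ and /m/, before a nasal consonant — surfaces as [ũ] (rule 1).
/m/ stays [m].
/u/ (between /m/ and /t/) is in the target of rule 1 but the environment (before a nasal consonant) is not met → [u].
/t/ (between /u/ and /u/): rule 3 targets it, but not between a vowel and a following unstressed vowel → unchanged [t].
/u/ meets the environment for rule 1 (before a nasal consonant) → [ũ].
/n/ stays [n].

[nejbũmuˈtũn]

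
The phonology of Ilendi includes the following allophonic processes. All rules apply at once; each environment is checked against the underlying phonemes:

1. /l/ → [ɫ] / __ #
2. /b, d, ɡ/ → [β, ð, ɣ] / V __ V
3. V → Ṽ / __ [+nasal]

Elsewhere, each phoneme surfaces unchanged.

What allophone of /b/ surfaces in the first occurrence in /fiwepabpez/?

/b/ (between /a/ and /p/) fails the environment for rule 2, so it stays [b].

[b]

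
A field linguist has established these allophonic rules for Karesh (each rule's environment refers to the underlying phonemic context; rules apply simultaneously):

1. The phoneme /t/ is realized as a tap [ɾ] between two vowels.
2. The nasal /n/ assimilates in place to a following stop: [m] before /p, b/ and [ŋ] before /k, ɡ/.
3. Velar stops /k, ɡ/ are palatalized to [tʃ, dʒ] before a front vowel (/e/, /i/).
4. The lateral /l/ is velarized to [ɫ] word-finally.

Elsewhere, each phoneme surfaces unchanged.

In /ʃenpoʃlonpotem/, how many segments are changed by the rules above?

Segments that undergo a rule: /n/ → [m] (rule 2); /n/ → [m] (rule 2); /t/ → [ɾ] (rule 1).
All other segments surface unchanged.

3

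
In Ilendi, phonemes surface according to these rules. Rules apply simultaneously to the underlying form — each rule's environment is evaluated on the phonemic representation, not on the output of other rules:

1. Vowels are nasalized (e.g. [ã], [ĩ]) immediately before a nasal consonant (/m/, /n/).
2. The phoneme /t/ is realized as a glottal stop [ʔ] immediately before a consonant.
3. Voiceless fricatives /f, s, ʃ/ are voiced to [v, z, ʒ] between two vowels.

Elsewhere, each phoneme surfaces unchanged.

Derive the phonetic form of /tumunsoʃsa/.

[tũmũnsoʃsa]

/t/ (word-initial) fails the environment for rule 2, so it stays [t].
/u/ meets the environment for rule 1 (before a nasal consonant) → [ũ].
/m/ (between /u/ and /u/) is unaffected → [m].
/u/ (between /m/ and /n/): before a nasal consonant, so rule 1 applies → [ũ].
/n/ (between /u/ and /s/) is unaffected → [n].
/s/ (between /n/ and /o/) fails the environment for rule 3, so it stays [s].
/o/ (between /s/ and /ʃ/): rule 1 targets it, but not before a nasal consonant → unchanged [o].
/ʃ/ (between /o/ and /s/) fails the environment for rule 3, so it stays [ʃ].
/s/ (between /ʃ/ and /a/) is in the target of rule 3 but the environment (between two vowels) is not met → [s].
/a/ (word-final): rule 1 targets it, but not before a nasal consonant → unchanged [a].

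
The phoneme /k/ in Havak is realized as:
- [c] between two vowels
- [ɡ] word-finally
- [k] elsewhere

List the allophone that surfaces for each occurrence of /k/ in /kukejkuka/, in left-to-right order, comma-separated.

[k], [c], [k], [c]

Occurrence 1 (position 1): no conditioning environment matches → elsewhere allophone [k].
Occurrence 2 (position 3): between two vowels → [c].
Occurrence 3 (position 6): no conditioning environment matches → elsewhere allophone [k].
Occurrence 4 (position 8): between two vowels → [c].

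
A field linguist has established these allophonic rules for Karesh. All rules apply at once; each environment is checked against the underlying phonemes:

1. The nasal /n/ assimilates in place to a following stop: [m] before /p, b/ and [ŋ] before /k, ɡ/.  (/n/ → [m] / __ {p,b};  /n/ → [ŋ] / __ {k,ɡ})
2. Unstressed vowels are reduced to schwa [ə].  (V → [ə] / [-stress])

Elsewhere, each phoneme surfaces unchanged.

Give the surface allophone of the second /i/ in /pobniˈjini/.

[i]

/i/ (between /j/ and /n/): rule 2 targets it, but not in an unstressed syllable → unchanged [i].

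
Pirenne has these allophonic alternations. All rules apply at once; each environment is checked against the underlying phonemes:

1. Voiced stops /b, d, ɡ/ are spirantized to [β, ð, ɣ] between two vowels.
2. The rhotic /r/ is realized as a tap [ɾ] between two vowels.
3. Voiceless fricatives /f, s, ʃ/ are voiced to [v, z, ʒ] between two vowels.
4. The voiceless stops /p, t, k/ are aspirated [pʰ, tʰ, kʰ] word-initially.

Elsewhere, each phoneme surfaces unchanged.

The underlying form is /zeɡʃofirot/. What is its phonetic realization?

[zeɡʃoviɾot]

/z/ (word-initial) is unaffected → [z].
/e/ (between /z/ and /ɡ/) is unaffected → [e].
/ɡ/ — between /e/ and /ʃ/; rule 1 does not apply here → [ɡ].
/ʃ/ (between /ɡ/ and /o/) fails the environment for rule 3, so it stays [ʃ].
/o/ stays [o].
/f/ meets the environment for rule 3 (between two vowels) → [v].
/i/ (between /f/ and /r/) is unaffected → [i].
/r/ (between /i/ and /o/): between two vowels, so rule 2 applies → [ɾ].
/o/ stays [o].
/t/ (word-final) is in the target of rule 4 but the environment (word-initially) is not met → [t].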